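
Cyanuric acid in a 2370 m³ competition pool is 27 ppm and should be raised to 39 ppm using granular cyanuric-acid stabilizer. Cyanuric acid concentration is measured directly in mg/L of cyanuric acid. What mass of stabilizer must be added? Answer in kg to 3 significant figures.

Volume: 2370 m³ = 2,370,000 L.
CYA to add: (39 − 27) = 12 mg/L × 2,370,000 L = 28,440 g cyanuric acid.

28.4 kg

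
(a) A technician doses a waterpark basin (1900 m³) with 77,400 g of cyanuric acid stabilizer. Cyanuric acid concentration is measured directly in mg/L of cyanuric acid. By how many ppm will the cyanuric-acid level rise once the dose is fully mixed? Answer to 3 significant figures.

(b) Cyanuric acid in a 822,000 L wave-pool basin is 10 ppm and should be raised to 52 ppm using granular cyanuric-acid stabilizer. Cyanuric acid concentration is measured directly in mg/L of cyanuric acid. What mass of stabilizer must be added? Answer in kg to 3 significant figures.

(a) Volume: 1900 m³ = 1,900,000 L.
(a) Rise: 77,400 g / 1,900,000 L × 1000 = 40.74 mg/L.

(b) CYA to add: (52 − 10) = 42 mg/L × 822,000 L = 34,520 g cyanuric acid.

(a) 40.7 ppm; (b) 34.5 kg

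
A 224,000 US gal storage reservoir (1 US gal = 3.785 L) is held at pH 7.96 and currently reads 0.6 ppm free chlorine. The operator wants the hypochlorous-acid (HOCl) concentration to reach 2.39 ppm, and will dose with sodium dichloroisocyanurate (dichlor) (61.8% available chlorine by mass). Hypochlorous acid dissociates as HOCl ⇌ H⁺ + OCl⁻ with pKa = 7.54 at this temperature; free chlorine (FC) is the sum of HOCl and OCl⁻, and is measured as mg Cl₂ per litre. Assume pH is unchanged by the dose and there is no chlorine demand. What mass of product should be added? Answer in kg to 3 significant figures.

11.1 kg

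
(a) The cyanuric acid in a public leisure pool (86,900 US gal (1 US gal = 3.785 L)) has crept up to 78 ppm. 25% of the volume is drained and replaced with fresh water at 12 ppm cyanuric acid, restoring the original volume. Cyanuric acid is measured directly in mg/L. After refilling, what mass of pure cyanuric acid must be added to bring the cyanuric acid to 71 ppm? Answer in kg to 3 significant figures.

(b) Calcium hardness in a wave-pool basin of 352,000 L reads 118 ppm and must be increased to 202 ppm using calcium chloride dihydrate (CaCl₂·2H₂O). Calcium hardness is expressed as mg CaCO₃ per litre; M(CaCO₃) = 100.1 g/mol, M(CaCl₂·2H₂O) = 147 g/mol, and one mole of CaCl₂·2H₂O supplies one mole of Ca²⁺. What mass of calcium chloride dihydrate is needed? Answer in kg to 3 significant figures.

(a) 3.12 kg; (b) 43.4 kg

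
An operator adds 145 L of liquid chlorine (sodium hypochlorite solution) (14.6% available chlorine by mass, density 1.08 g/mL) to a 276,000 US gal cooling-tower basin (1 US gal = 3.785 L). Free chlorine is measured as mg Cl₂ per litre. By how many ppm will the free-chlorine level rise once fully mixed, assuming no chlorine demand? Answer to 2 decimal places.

21.89 ppm

Volume: 276,000 US gal × 3.785 L/gal = 1,044,660 L.
Mass of solution: 145 L × 1000 mL/L × 1.08 g/mL = 156,600 g.
Available chlorine delivered: 156,600 g × 0.146 = 22,860 g as Cl₂.
Concentration rise: 22,860 g / 1,044,660 L = 21.89 mg/L = 21.89 ppm.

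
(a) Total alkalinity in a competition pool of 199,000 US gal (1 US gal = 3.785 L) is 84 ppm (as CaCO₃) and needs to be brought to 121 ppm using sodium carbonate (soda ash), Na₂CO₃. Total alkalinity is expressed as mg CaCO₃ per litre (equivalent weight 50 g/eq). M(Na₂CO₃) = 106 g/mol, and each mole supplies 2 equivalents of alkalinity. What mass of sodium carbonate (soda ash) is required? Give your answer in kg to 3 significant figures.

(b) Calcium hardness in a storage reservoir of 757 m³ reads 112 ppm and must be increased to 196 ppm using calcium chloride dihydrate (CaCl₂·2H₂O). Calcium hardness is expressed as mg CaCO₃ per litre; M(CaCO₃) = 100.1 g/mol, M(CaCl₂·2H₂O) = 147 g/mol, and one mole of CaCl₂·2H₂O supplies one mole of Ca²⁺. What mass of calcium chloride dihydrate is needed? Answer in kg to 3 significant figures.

(a) Volume: 199,000 US gal × 3.785 L/gal = 753,215 L.
(a) Alkalinity to add: (121 − 84) = 37 mg/L as CaCO₃ × 753,215 L = 27,870 g as CaCO₃.
(a) Equivalents: 27,870 g ÷ 50 g/eq = 557.4 eq.
(a) Each mole of Na₂CO₃ supplies 2 eq, so 557.4 / 2 = 278.7 mol.
(a) Mass: 278.7 mol × 106 g/mol = 29,540 g.

(b) Volume: 757 m³ = 757,000 L.
(b) Hardness to add: (196 − 112) = 84 mg/L as CaCO₃ × 757,000 L = 63,590 g as CaCO₃.
(b) Moles of Ca²⁺ (1 mol Ca²⁺ ≡ 1 mol CaCO₃): 63,590 / 100.1 g/mol = 635.2 mol.
(b) Mass of CaCl₂·2H₂O: 635.2 × 147 = 93,380 g.

(a) 29.5 kg; (b) 93.4 kg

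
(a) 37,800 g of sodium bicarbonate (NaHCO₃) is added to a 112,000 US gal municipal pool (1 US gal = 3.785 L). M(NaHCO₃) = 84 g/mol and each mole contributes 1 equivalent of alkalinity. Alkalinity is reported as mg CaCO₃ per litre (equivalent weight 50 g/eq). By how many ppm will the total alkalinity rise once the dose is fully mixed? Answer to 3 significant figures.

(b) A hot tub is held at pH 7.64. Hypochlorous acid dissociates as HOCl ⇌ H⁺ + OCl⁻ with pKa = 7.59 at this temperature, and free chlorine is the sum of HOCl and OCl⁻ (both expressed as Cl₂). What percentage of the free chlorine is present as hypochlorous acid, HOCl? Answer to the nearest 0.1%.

(a) Volume: 112,000 US gal × 3.785 L/gal = 423,920 L.
(a) Moles of NaHCO₃: 37,800 g ÷ 84 g/mol = 450 mol → 450 eq of alkalinity.
(a) As CaCO₃: 450 eq × 50 g/eq = 22,500 g.
(a) Rise: 22,500 g / 423,920 L × 1000 = 53.08 mg/L.

(b) [OCl⁻]/[HOCl] = 10^(pH − pKa) = 10^(7.64 − 7.59) = 10^0.05 = 1.122.
(b) Fraction as HOCl = 1 / (1 + 1.122) = 0.4712.

(a) 53.1 ppm; (b) 47.1%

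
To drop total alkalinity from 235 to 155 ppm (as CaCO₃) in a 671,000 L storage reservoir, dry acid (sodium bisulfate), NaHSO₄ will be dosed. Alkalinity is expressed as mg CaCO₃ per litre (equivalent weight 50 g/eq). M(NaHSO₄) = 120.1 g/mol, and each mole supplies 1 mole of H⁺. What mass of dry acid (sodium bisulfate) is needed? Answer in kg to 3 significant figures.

129 kg

Alkalinity to neutralize: (235 − 155) = 80 mg/L as CaCO₃ × 671,000 L = 53,680 g as CaCO₃.
Equivalents of H⁺ required: 53,680 ÷ 50 g/eq = 1074 eq = 1074 mol NaHSO₄.
Mass of NaHSO₄: 1074 × 120.1 = 128,900 g.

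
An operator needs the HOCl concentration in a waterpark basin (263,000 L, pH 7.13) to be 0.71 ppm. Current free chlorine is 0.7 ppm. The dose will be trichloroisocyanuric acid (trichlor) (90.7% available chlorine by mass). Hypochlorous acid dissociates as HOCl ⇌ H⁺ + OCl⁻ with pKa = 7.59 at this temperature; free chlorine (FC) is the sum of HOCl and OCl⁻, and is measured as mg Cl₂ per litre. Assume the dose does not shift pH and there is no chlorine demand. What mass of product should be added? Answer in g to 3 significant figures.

74.3 g

[OCl⁻]/[HOCl] = 10^(pH − pKa) = 10^(7.13 − 7.59) = 0.3467; fraction as HOCl = 1/(1 + 0.3467) = 0.7425.
Free chlorine required for 0.71 ppm HOCl: 0.71 / 0.7425 = 0.9562 ppm.
FC to add: 0.9562 − 0.7 = 0.2562 mg/L as Cl₂.
Cl₂ equivalent: 0.2562 mg/L × 263,000 L = 67.38 g.
Product at 90.7% available Cl: 67.38 / 0.907 = 74.28 g.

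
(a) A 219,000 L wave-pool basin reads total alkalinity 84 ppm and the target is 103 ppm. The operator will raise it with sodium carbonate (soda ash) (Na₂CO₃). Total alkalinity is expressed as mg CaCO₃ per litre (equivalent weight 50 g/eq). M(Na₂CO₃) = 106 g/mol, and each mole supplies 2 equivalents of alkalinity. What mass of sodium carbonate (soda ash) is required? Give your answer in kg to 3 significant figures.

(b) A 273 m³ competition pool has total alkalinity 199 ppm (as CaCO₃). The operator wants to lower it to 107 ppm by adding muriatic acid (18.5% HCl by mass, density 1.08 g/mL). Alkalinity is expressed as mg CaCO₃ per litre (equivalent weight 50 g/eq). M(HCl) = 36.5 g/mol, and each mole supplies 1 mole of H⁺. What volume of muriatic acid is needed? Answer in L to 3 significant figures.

(a) 4.41 kg; (b) 91.8 L

(a) Alkalinity to add: (103 − 84) = 19 mg/L as CaCO₃ × 219,000 L = 4161 g as CaCO₃.
(a) Equivalents: 4161 g ÷ 50 g/eq = 83.22 eq.
(a) Each mole of Na₂CO₃ supplies 2 eq, so 83.22 / 2 = 41.61 mol.
(a) Mass: 41.61 mol × 106 g/mol = 4411 g.

(b) Volume: 273 m³ = 273,000 L.
(b) Alkalinity to neutralize: (199 − 107) = 92 mg/L as CaCO₃ × 273,000 L = 25,120 g as CaCO₃.
(b) Equivalents of H⁺ required: 25,120 ÷ 50 g/eq = 502.3 eq = 502.3 mol HCl.
(b) Mass of HCl: 502.3 × 36.5 = 18,330 g.
(b) Mass of 18.5% solution: 18,330 / 0.185 = 99,110 g.
(b) Volume: 99,110 g ÷ 1.08 g/mL = 91,770 mL.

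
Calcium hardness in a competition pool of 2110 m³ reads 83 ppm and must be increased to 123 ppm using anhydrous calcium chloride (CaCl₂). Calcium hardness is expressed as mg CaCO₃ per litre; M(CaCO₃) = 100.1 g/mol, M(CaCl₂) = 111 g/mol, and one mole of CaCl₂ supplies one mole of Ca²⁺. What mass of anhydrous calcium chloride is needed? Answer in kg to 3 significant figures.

93.6 kg

Volume: 2110 m³ = 2,110,000 L.
Hardness to add: (123 − 83) = 40 mg/L as CaCO₃ × 2,110,000 L = 84,400 g as CaCO₃.
Moles of Ca²⁺ (1 mol Ca²⁺ ≡ 1 mol CaCO₃): 84,400 / 100.1 g/mol = 843.2 mol.
Mass of CaCl₂: 843.2 × 111 = 93,590 g.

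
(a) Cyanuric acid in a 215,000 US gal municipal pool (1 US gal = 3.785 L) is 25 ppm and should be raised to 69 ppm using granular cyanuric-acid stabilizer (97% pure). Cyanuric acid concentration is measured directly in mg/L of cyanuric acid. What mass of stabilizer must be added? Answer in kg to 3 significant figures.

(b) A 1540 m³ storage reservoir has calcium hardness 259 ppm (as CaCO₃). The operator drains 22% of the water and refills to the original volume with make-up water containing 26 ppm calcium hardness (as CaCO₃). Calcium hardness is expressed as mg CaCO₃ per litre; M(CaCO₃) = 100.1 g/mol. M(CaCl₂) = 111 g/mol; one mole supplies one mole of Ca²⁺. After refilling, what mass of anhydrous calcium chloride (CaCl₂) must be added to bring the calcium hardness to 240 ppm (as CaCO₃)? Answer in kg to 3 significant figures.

(a) Volume: 215,000 US gal × 3.785 L/gal = 813,775 L.
(a) CYA to add: (69 − 25) = 44 mg/L × 813,775 L = 35,810 g cyanuric acid.
(a) At 97% purity: 35,810 / 0.97 = 36,910 g product.

(b) Volume: 1540 m³ = 1,540,000 L.
(b) After draining 22% and refilling: 259 × 0.78 + 26 × 0.22 = 207.74 ppm.
(b) Deficit to target: 240 − 207.74 = 32.26 mg/L.
(b) As CaCO₃: 32.26 mg/L × 1,540,000 L = 49,680 g; ÷ 100.1 = 496.3 mol Ca²⁺.
(b) Mass: 496.3 × 111 = 55,090 g.

(a) 36.9 kg; (b) 55.1 kg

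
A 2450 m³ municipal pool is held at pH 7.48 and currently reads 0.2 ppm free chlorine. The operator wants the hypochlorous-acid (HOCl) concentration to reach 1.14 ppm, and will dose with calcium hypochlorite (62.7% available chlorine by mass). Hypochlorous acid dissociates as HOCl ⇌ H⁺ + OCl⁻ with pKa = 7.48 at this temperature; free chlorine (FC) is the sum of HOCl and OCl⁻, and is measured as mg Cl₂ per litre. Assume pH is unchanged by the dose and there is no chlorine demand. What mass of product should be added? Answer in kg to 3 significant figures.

8.13 kg

Volume: 2450 m³ = 2,450,000 L.
[OCl⁻]/[HOCl] = 10^(pH − pKa) = 10^(7.48 − 7.48) = 1; fraction as HOCl = 1/(1 + 1) = 0.5.
Free chlorine required for 1.14 ppm HOCl: 1.14 / 0.5 = 2.28 ppm.
FC to add: 2.28 − 0.2 = 2.08 mg/L as Cl₂.
Cl₂ equivalent: 2.08 mg/L × 2,450,000 L = 5096 g.
Product at 62.7% available Cl: 5096 / 0.627 = 8128 g.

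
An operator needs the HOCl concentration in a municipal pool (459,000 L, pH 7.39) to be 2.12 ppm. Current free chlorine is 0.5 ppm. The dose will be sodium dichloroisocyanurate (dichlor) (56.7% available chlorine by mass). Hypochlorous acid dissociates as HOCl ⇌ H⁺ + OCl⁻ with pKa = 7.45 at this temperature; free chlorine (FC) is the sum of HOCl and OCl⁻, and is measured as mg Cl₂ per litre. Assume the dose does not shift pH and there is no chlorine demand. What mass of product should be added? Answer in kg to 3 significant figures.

2.81 kg

[OCl⁻]/[HOCl] = 10^(pH − pKa) = 10^(7.39 − 7.45) = 0.871; fraction as HOCl = 1/(1 + 0.871) = 0.5345.
Free chlorine required for 2.12 ppm HOCl: 2.12 / 0.5345 = 3.966 ppm.
FC to add: 3.966 − 0.5 = 3.466 mg/L as Cl₂.
Cl₂ equivalent: 3.466 mg/L × 459,000 L = 1591 g.
Product at 56.7% available Cl: 1591 / 0.567 = 2806 g.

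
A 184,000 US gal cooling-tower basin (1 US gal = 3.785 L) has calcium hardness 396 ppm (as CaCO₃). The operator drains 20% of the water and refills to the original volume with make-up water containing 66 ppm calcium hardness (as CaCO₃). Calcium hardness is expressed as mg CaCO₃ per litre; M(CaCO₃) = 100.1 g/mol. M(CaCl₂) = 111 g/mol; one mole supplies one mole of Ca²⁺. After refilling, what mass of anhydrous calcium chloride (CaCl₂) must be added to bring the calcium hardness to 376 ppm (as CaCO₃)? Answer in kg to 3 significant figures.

Volume: 184,000 US gal × 3.785 L/gal = 696,440 L.
After draining 20% and refilling: 396 × 0.80 + 66 × 0.20 = 330 ppm.
Deficit to target: 376 − 330 = 46 mg/L.
As CaCO₃: 46 mg/L × 696,440 L = 32,040 g; ÷ 100.1 = 320 mol Ca²⁺.
Mass: 320 × 111 = 35,520 g.

35.5 kg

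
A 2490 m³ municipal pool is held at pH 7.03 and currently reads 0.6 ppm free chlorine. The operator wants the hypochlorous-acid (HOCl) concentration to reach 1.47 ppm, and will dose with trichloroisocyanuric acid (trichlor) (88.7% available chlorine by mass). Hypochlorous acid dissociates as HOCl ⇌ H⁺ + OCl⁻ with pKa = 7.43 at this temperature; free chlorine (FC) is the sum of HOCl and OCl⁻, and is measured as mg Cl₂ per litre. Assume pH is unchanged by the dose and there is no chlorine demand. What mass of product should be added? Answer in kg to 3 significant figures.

4.09 kg

Volume: 2490 m³ = 2,490,000 L.
[OCl⁻]/[HOCl] = 10^(pH − pKa) = 10^(7.03 − 7.43) = 0.3981; fraction as HOCl = 1/(1 + 0.3981) = 0.7153.
Free chlorine required for 1.47 ppm HOCl: 1.47 / 0.7153 = 2.055 ppm.
FC to add: 2.055 − 0.6 = 1.455 mg/L as Cl₂.
Cl₂ equivalent: 1.455 mg/L × 2,490,000 L = 3623 g.
Product at 88.7% available Cl: 3623 / 0.887 = 4085 g.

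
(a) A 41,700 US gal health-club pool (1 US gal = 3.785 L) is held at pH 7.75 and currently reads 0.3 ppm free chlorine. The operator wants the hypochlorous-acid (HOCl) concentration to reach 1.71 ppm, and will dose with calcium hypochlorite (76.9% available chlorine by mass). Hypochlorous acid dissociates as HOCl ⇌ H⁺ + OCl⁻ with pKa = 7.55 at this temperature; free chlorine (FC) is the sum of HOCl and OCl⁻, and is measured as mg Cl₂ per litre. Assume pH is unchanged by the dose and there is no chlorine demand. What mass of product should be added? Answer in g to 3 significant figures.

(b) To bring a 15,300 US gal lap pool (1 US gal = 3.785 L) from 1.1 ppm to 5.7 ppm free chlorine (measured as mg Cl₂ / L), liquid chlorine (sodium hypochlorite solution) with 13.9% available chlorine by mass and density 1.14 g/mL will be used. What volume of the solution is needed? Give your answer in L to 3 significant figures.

(a) 846 g; (b) 1.68 L

(a) Volume: 41,700 US gal × 3.785 L/gal = 157,834 L.
(a) [OCl⁻]/[HOCl] = 10^(pH − pKa) = 10^(7.75 − 7.55) = 1.585; fraction as HOCl = 1/(1 + 1.585) = 0.3869.
(a) Free chlorine required for 1.71 ppm HOCl: 1.71 / 0.3869 = 4.42 ppm.
(a) FC to add: 4.42 − 0.3 = 4.12 mg/L as Cl₂.
(a) Cl₂ equivalent: 4.12 mg/L × 157,834 L = 650.3 g.
(a) Product at 76.9% available Cl: 650.3 / 0.769 = 845.6 g.

(b) Volume: 15,300 US gal × 3.785 L/gal = 57,910 L.
(b) Chlorine deficit: 5.7 − 1.1 = 4.6 ppm = 4.6 mg/L as Cl₂.
(b) Cl₂ equivalent needed: 4.6 mg/L × 57,910 L = 266,400 mg = 266.4 g.
(b) Product at 13.9% available chlorine: 266.4 / 0.139 = 1916 g.
(b) Volume at density 1.14 g/mL: 1916 g ÷ 1.14 g/mL = 1681 mL.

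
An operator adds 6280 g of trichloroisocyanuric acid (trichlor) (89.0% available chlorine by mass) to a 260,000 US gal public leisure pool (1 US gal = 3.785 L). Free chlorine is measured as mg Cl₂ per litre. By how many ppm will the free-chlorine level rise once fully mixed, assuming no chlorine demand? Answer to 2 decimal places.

Volume: 260,000 US gal × 3.785 L/gal = 984,100 L.
Available chlorine delivered: 6280 g × 0.89 = 5589 g as Cl₂.
Concentration rise: 5589 g / 984,100 L = 5.68 mg/L = 5.68 ppm.

5.68 ppm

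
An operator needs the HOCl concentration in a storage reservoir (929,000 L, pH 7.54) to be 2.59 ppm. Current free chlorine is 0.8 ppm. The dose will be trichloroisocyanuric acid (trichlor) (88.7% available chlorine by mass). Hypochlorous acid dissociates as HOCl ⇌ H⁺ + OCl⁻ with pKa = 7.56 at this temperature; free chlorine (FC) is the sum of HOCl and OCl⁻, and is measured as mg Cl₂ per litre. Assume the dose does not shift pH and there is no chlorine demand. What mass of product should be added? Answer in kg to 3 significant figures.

4.47 kg

[OCl⁻]/[HOCl] = 10^(pH − pKa) = 10^(7.54 − 7.56) = 0.955; fraction as HOCl = 1/(1 + 0.955) = 0.5115.
Free chlorine required for 2.59 ppm HOCl: 2.59 / 0.5115 = 5.063 ppm.
FC to add: 5.063 − 0.8 = 4.263 mg/L as Cl₂.
Cl₂ equivalent: 4.263 mg/L × 929,000 L = 3961 g.
Product at 88.7% available Cl: 3961 / 0.887 = 4465 g.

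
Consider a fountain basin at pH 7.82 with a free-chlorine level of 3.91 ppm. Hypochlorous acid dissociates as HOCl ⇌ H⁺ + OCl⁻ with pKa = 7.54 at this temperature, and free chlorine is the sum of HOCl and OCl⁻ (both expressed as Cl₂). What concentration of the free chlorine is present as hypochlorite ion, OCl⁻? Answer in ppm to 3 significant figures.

[OCl⁻]/[HOCl] = 10^(pH − pKa) = 10^(7.82 − 7.54) = 10^0.28 = 1.905.
Fraction as HOCl = 1 / (1 + 1.905) = 0.3442.
OCl⁻ = (1 − 0.3442) × 3.91 ppm = 2.564 ppm.

2.56 ppm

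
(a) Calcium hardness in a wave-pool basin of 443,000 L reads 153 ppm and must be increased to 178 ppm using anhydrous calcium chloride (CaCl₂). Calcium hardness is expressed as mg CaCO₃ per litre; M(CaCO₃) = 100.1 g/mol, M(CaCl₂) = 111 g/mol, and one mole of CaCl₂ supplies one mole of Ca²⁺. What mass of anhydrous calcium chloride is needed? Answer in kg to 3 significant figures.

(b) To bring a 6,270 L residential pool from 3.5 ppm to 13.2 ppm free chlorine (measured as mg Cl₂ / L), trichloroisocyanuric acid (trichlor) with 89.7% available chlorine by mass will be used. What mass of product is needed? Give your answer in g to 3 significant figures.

(a) 12.3 kg; (b) 67.8 g

(a) Hardness to add: (178 − 153) = 25 mg/L as CaCO₃ × 443,000 L = 11,080 g as CaCO₃.
(a) Moles of Ca²⁺ (1 mol Ca²⁺ ≡ 1 mol CaCO₃): 11,080 / 100.1 g/mol = 110.6 mol.
(a) Mass of CaCl₂: 110.6 × 111 = 12,280 g.

(b) Chlorine deficit: 13.2 − 3.5 = 9.7 ppm = 9.7 mg/L as Cl₂.
(b) Cl₂ equivalent needed: 9.7 mg/L × 6,270 L = 60,820 mg = 60.82 g.
(b) Product at 89.7% available chlorine: 60.82 / 0.897 = 67.8 g.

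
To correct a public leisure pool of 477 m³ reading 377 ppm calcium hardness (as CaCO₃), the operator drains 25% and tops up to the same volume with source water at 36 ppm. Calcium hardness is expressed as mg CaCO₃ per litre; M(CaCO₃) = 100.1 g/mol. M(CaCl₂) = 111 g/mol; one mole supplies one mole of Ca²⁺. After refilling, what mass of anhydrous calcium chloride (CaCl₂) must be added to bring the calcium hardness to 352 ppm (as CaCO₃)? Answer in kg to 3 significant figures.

31.9 kg

Volume: 477 m³ = 477,000 L.
After draining 25% and refilling: 377 × 0.75 + 36 × 0.25 = 291.75 ppm.
Deficit to target: 352 − 291.75 = 60.25 mg/L.
As CaCO₃: 60.25 mg/L × 477,000 L = 28,740 g; ÷ 100.1 = 287.1 mol Ca²⁺.
Mass: 287.1 × 111 = 31,870 g.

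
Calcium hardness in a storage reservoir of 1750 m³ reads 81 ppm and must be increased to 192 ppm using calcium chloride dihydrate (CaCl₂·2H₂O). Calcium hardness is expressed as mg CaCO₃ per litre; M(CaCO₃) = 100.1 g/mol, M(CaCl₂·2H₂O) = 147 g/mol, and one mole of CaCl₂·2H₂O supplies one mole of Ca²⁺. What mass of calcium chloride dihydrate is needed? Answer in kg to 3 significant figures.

285 kg

Volume: 1750 m³ = 1,750,000 L.
Hardness to add: (192 − 81) = 111 mg/L as CaCO₃ × 1,750,000 L = 194,200 g as CaCO₃.
Moles of Ca²⁺ (1 mol Ca²⁺ ≡ 1 mol CaCO₃): 194,200 / 100.1 g/mol = 1941 mol.
Mass of CaCl₂·2H₂O: 1941 × 147 = 285,300 g.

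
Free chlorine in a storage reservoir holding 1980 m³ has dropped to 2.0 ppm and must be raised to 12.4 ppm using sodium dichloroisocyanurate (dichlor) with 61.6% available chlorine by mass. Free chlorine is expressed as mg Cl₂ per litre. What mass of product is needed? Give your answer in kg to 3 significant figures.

33.4 kg

Volume: 1980 m³ = 1,980,000 L.
Chlorine deficit: 12.4 − 2.0 = 10.4 ppm = 10.4 mg/L as Cl₂.
Cl₂ equivalent needed: 10.4 mg/L × 1,980,000 L = 20,590,000 mg = 20,590 g.
Product at 61.6% available chlorine: 20,590 / 0.616 = 33,430 g.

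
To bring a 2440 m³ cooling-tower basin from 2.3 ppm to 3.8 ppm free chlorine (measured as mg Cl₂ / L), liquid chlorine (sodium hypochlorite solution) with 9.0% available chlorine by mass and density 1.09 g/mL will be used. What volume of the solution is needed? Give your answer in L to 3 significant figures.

Volume: 2440 m³ = 2,440,000 L.
Chlorine deficit: 3.8 − 2.3 = 1.5 ppm = 1.5 mg/L as Cl₂.
Cl₂ equivalent needed: 1.5 mg/L × 2,440,000 L = 3,660,000 mg = 3660 g.
Product at 9.0% available chlorine: 3660 / 0.09 = 40,670 g.
Volume at density 1.09 g/mL: 40,670 g ÷ 1.09 g/mL = 37,310 mL.

37.3 L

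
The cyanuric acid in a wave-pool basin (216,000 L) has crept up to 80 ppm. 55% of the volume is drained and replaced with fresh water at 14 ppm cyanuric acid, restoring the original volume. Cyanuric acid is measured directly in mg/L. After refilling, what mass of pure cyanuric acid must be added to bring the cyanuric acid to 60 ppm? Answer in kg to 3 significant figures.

After draining 55% and refilling: 80 × 0.45 + 14 × 0.55 = 43.7 ppm.
Deficit to target: 60 − 43.7 = 16.3 mg/L.
Mass: 16.3 mg/L × 216,000 L = 3521 g cyanuric acid.

3.52 kg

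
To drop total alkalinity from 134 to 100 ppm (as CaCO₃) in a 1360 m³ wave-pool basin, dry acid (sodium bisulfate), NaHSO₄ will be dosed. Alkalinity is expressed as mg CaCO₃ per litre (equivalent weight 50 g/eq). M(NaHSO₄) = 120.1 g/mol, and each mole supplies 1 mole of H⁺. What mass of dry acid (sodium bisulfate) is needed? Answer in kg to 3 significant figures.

111 kg

Volume: 1360 m³ = 1,360,000 L.
Alkalinity to neutralize: (134 − 100) = 34 mg/L as CaCO₃ × 1,360,000 L = 46,240 g as CaCO₃.
Equivalents of H⁺ required: 46,240 ÷ 50 g/eq = 924.8 eq = 924.8 mol NaHSO₄.
Mass of NaHSO₄: 924.8 × 120.1 = 111,100 g.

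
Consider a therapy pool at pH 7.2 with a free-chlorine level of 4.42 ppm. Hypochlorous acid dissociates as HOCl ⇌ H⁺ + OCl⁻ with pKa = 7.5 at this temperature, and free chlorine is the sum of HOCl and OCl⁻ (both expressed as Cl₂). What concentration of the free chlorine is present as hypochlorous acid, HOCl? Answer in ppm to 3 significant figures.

2.94 ppm

[OCl⁻]/[HOCl] = 10^(pH − pKa) = 10^(7.2 − 7.5) = 10^-0.30 = 0.5012.
Fraction as HOCl = 1 / (1 + 0.5012) = 0.6661.
HOCl = 0.6661 × 4.42 ppm = 2.944 ppm.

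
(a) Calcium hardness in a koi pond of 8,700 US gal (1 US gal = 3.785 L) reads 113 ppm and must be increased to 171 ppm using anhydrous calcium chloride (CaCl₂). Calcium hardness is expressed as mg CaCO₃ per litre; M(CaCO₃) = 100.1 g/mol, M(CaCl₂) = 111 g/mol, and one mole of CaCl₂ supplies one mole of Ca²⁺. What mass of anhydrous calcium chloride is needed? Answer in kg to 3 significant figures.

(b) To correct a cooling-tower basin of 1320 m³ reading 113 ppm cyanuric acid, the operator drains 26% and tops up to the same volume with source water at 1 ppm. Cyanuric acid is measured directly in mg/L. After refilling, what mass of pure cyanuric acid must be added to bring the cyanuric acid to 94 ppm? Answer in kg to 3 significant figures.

(a) 2.12 kg; (b) 13.4 kg

(a) Volume: 8,700 US gal × 3.785 L/gal = 32,930 L.
(a) Hardness to add: (171 − 113) = 58 mg/L as CaCO₃ × 32,930 L = 1910 g as CaCO₃.
(a) Moles of Ca²⁺ (1 mol Ca²⁺ ≡ 1 mol CaCO₃): 1910 / 100.1 g/mol = 19.08 mol.
(a) Mass of CaCl₂: 19.08 × 111 = 2118 g.

(b) Volume: 1320 m³ = 1,320,000 L.
(b) After draining 26% and refilling: 113 × 0.74 + 1 × 0.26 = 83.88 ppm.
(b) Deficit to target: 94 − 83.88 = 10.12 mg/L.
(b) Mass: 10.12 mg/L × 1,320,000 L = 13,360 g cyanuric acid.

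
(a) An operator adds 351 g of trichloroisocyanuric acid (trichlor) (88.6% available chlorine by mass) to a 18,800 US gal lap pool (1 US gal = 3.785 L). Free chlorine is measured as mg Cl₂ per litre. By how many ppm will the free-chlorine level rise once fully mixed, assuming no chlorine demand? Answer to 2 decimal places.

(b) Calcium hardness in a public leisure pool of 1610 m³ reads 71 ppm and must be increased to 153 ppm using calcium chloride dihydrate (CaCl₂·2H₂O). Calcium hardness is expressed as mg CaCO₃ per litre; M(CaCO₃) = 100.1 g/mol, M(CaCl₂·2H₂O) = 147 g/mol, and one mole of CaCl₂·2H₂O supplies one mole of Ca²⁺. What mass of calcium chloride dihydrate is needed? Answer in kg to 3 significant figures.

(a) 4.37 ppm; (b) 194 kg

(a) Volume: 18,800 US gal × 3.785 L/gal = 71,158 L.
(a) Available chlorine delivered: 351 g × 0.886 = 311 g as Cl₂.
(a) Concentration rise: 311 g / 71,158 L = 4.37 mg/L = 4.37 ppm.

(b) Volume: 1610 m³ = 1,610,000 L.
(b) Hardness to add: (153 − 71) = 82 mg/L as CaCO₃ × 1,610,000 L = 132,000 g as CaCO₃.
(b) Moles of Ca²⁺ (1 mol Ca²⁺ ≡ 1 mol CaCO₃): 132,000 / 100.1 g/mol = 1319 mol.
(b) Mass of CaCl₂·2H₂O: 1319 × 147 = 193,900 g.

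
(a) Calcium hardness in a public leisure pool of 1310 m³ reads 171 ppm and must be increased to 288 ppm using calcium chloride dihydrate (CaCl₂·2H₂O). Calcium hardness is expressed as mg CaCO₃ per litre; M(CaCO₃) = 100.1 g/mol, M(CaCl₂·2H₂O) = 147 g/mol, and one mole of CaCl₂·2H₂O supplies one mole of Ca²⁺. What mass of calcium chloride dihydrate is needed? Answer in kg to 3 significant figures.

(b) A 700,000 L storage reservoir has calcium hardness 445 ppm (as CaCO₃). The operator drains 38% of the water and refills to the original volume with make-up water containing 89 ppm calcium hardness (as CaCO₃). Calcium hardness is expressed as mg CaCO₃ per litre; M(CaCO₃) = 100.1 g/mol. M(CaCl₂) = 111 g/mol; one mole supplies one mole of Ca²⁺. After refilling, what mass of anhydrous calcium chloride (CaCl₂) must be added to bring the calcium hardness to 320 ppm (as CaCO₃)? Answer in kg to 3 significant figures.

(a) Volume: 1310 m³ = 1,310,000 L.
(a) Hardness to add: (288 − 171) = 117 mg/L as CaCO₃ × 1,310,000 L = 153,300 g as CaCO₃.
(a) Moles of Ca²⁺ (1 mol Ca²⁺ ≡ 1 mol CaCO₃): 153,300 / 100.1 g/mol = 1531 mol.
(a) Mass of CaCl₂·2H₂O: 1531 × 147 = 225,100 g.

(b) After draining 38% and refilling: 445 × 0.62 + 89 × 0.38 = 309.72 ppm.
(b) Deficit to target: 320 − 309.72 = 10.28 mg/L.
(b) As CaCO₃: 10.28 mg/L × 700,000 L = 7196 g; ÷ 100.1 = 71.89 mol Ca²⁺.
(b) Mass: 71.89 × 111 = 7980 g.

(a) 225 kg; (b) 7.98 kg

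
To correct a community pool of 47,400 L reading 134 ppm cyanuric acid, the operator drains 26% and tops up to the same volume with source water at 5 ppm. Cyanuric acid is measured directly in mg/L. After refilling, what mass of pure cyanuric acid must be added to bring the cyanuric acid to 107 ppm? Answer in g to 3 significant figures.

310 g

After draining 26% and refilling: 134 × 0.74 + 5 × 0.26 = 100.46 ppm.
Deficit to target: 107 − 100.46 = 6.54 mg/L.
Mass: 6.54 mg/L × 47,400 L = 310 g cyanuric acid.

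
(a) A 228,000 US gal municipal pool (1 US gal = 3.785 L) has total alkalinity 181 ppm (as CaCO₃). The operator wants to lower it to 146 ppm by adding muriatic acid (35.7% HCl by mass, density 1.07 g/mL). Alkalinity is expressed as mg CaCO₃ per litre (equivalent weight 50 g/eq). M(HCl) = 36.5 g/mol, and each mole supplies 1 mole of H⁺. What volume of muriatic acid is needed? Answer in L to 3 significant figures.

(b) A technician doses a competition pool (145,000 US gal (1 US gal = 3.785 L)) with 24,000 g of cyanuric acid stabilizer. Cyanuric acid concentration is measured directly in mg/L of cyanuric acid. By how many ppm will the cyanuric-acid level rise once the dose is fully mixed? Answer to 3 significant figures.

(a) Volume: 228,000 US gal × 3.785 L/gal = 862,980 L.
(a) Alkalinity to neutralize: (181 − 146) = 35 mg/L as CaCO₃ × 862,980 L = 30,200 g as CaCO₃.
(a) Equivalents of H⁺ required: 30,200 ÷ 50 g/eq = 604.1 eq = 604.1 mol HCl.
(a) Mass of HCl: 604.1 × 36.5 = 22,050 g.
(a) Mass of 35.7% solution: 22,050 / 0.357 = 61,760 g.
(a) Volume: 61,760 g ÷ 1.07 g/mL = 57,720 mL.

(b) Volume: 145,000 US gal × 3.785 L/gal = 548,825 L.
(b) Rise: 24,000 g / 548,825 L × 1000 = 43.73 mg/L.

(a) 57.7 L; (b) 43.7 ppm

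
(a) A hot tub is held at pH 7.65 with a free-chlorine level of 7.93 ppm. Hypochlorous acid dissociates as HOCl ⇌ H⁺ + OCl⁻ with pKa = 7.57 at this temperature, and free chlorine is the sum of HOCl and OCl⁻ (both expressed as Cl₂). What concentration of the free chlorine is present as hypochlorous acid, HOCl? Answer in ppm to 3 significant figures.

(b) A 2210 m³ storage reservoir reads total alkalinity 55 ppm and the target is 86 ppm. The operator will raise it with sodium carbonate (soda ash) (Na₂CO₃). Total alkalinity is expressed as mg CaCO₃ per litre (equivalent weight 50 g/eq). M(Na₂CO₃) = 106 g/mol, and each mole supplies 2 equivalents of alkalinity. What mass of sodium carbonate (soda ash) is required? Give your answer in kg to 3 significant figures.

(a) 3.60 ppm; (b) 72.6 kg

(a) [OCl⁻]/[HOCl] = 10^(pH − pKa) = 10^(7.65 − 7.57) = 10^0.08 = 1.202.
(a) Fraction as HOCl = 1 / (1 + 1.202) = 0.4541.
(a) HOCl = 0.4541 × 7.93 ppm = 3.601 ppm.

(b) Volume: 2210 m³ = 2,210,000 L.
(b) Alkalinity to add: (86 − 55) = 31 mg/L as CaCO₃ × 2,210,000 L = 68,510 g as CaCO₃.
(b) Equivalents: 68,510 g ÷ 50 g/eq = 1370 eq.
(b) Each mole of Na₂CO₃ supplies 2 eq, so 1370 / 2 = 685.1 mol.
(b) Mass: 685.1 mol × 106 g/mol = 72,620 g.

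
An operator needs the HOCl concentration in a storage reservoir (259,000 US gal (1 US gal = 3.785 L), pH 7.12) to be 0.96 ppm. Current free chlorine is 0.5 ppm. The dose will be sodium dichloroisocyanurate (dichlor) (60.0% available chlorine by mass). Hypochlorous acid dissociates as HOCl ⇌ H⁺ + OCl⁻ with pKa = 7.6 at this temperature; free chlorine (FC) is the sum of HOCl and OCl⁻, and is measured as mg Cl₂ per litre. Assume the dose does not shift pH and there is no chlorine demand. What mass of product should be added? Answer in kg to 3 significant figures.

Volume: 259,000 US gal × 3.785 L/gal = 980,315 L.
[OCl⁻]/[HOCl] = 10^(pH − pKa) = 10^(7.12 − 7.6) = 0.3311; fraction as HOCl = 1/(1 + 0.3311) = 0.7512.
Free chlorine required for 0.96 ppm HOCl: 0.96 / 0.7512 = 1.278 ppm.
FC to add: 1.278 − 0.5 = 0.7779 mg/L as Cl₂.
Cl₂ equivalent: 0.7779 mg/L × 980,315 L = 762.6 g.
Product at 60.0% available Cl: 762.6 / 0.6 = 1271 g.

1.27 kg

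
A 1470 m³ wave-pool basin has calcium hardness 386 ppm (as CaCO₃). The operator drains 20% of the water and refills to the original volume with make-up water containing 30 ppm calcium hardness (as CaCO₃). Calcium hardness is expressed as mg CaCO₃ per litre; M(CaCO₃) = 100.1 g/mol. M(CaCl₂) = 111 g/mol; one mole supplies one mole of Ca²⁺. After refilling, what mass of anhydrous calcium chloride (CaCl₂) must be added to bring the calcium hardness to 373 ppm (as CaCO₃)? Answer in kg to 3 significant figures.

94.9 kg

Volume: 1470 m³ = 1,470,000 L.
After draining 20% and refilling: 386 × 0.80 + 30 × 0.20 = 314.8 ppm.
Deficit to target: 373 − 314.8 = 58.2 mg/L.
As CaCO₃: 58.2 mg/L × 1,470,000 L = 85,550 g; ÷ 100.1 = 854.7 mol Ca²⁺.
Mass: 854.7 × 111 = 94,870 g.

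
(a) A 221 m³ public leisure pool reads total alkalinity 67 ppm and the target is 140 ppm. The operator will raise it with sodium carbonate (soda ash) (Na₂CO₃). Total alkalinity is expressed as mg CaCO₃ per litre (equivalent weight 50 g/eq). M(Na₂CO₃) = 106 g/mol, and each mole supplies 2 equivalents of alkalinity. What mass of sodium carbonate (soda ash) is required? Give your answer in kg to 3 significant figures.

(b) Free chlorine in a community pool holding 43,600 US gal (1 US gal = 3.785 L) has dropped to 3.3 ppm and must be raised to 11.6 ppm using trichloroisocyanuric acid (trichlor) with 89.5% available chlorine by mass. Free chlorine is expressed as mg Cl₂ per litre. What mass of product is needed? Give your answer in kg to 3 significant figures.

(a) 17.1 kg; (b) 1.53 kg

(a) Volume: 221 m³ = 221,000 L.
(a) Alkalinity to add: (140 − 67) = 73 mg/L as CaCO₃ × 221,000 L = 16,130 g as CaCO₃.
(a) Equivalents: 16,130 g ÷ 50 g/eq = 322.7 eq.
(a) Each mole of Na₂CO₃ supplies 2 eq, so 322.7 / 2 = 161.3 mol.
(a) Mass: 161.3 mol × 106 g/mol = 17,100 g.

(b) Volume: 43,600 US gal × 3.785 L/gal = 165,026 L.
(b) Chlorine deficit: 11.6 − 3.3 = 8.3 ppm = 8.3 mg/L as Cl₂.
(b) Cl₂ equivalent needed: 8.3 mg/L × 165,026 L = 1,370,000 mg = 1370 g.
(b) Product at 89.5% available chlorine: 1370 / 0.895 = 1530 g.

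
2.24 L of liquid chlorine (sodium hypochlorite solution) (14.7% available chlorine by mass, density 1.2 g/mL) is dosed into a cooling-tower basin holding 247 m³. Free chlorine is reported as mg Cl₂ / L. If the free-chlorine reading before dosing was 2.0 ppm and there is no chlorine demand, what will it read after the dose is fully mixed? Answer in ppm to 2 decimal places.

3.60 ppm

Volume: 247 m³ = 247,000 L.
Mass of solution: 2.24 L × 1000 mL/L × 1.2 g/mL = 2688 g.
Available chlorine delivered: 2688 g × 0.147 = 395.1 g as Cl₂.
Concentration rise: 395.1 g / 247,000 L = 1.6 mg/L = 1.60 ppm.
Final FC: 2.0 + 1.60 = 3.60 ppm.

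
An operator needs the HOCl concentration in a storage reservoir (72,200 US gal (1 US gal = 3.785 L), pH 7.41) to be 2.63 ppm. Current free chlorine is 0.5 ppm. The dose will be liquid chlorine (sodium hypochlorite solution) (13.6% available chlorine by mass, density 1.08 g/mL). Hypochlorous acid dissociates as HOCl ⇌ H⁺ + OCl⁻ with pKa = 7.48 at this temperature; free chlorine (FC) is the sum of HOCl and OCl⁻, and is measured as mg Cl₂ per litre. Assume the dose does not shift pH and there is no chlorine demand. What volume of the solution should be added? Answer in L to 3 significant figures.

8.13 L

Volume: 72,200 US gal × 3.785 L/gal = 273,277 L.
[OCl⁻]/[HOCl] = 10^(pH − pKa) = 10^(7.41 − 7.48) = 0.8511; fraction as HOCl = 1/(1 + 0.8511) = 0.5402.
Free chlorine required for 2.63 ppm HOCl: 2.63 / 0.5402 = 4.868 ppm.
FC to add: 4.868 − 0.5 = 4.368 mg/L as Cl₂.
Cl₂ equivalent: 4.368 mg/L × 273,277 L = 1194 g.
Product at 13.6% available Cl: 1194 / 0.136 = 8778 g.
Volume: 8778 g ÷ 1.08 g/mL = 8128 mL.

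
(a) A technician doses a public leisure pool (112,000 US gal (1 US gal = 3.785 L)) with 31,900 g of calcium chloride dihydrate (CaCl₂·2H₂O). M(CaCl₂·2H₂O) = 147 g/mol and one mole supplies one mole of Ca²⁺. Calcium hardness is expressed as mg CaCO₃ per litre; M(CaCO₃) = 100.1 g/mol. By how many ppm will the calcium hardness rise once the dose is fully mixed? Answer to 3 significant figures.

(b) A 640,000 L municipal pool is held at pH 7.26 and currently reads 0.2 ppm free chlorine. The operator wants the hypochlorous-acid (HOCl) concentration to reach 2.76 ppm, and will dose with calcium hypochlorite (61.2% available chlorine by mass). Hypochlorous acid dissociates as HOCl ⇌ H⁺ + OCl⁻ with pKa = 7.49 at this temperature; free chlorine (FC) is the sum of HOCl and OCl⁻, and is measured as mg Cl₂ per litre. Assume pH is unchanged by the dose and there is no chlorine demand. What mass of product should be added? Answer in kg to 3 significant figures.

(a) 51.2 ppm; (b) 4.38 kg

(a) Volume: 112,000 US gal × 3.785 L/gal = 423,920 L.
(a) Moles of Ca²⁺: 31,900 g ÷ 147 g/mol = 217 mol.
(a) As CaCO₃: 217 mol × 100.1 g/mol = 21,720 g.
(a) Rise: 21,720 g / 423,920 L × 1000 = 51.24 mg/L.

(b) [OCl⁻]/[HOCl] = 10^(pH − pKa) = 10^(7.26 − 7.49) = 0.5888; fraction as HOCl = 1/(1 + 0.5888) = 0.6294.
(b) Free chlorine required for 2.76 ppm HOCl: 2.76 / 0.6294 = 4.385 ppm.
(b) FC to add: 4.385 − 0.2 = 4.185 mg/L as Cl₂.
(b) Cl₂ equivalent: 4.185 mg/L × 640,000 L = 2679 g.
(b) Product at 61.2% available Cl: 2679 / 0.612 = 4377 g.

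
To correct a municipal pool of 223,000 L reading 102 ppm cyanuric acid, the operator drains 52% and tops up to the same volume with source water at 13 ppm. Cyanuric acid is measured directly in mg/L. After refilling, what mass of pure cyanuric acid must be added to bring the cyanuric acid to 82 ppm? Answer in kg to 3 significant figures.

5.86 kg

After draining 52% and refilling: 102 × 0.48 + 13 × 0.52 = 55.72 ppm.
Deficit to target: 82 − 55.72 = 26.28 mg/L.
Mass: 26.28 mg/L × 223,000 L = 5860 g cyanuric acid.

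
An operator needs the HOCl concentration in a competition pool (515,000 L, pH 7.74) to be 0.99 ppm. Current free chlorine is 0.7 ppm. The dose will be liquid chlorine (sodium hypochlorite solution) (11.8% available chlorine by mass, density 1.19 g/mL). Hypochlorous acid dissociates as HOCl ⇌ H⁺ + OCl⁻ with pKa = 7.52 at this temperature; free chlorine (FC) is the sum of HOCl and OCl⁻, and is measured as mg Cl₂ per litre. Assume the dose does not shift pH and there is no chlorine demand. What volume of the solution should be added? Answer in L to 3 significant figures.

7.09 L

[OCl⁻]/[HOCl] = 10^(pH − pKa) = 10^(7.74 − 7.52) = 1.66; fraction as HOCl = 1/(1 + 1.66) = 0.376.
Free chlorine required for 0.99 ppm HOCl: 0.99 / 0.376 = 2.633 ppm.
FC to add: 2.633 − 0.7 = 1.933 mg/L as Cl₂.
Cl₂ equivalent: 1.933 mg/L × 515,000 L = 995.5 g.
Product at 11.8% available Cl: 995.5 / 0.118 = 8436 g.
Volume: 8436 g ÷ 1.19 g/mL = 7089 mL.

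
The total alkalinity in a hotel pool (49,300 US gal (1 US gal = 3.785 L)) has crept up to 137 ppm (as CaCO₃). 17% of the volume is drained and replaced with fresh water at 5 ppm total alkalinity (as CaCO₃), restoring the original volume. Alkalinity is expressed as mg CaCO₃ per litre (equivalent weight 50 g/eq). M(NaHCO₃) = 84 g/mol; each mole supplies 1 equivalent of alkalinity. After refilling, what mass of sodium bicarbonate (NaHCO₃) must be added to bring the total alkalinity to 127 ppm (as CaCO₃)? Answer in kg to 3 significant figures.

Volume: 49,300 US gal × 3.785 L/gal = 186,600 L.
After draining 17% and refilling: 137 × 0.83 + 5 × 0.17 = 114.56 ppm.
Deficit to target: 127 − 114.56 = 12.44 mg/L.
As CaCO₃: 12.44 mg/L × 186,600 L = 2321 g; ÷ 50 g/eq ÷ 1 = 46.43 mol NaHCO₃.
Mass: 46.43 × 84 = 3900 g.

3.90 kg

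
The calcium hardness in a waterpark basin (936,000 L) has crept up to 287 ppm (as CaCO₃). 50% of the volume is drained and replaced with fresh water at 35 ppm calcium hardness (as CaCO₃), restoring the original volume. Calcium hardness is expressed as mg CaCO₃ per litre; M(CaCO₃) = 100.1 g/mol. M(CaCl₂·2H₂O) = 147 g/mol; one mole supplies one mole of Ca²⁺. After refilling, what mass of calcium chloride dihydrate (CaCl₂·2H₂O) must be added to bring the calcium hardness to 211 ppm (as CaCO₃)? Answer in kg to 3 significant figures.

68.7 kg

After draining 50% and refilling: 287 × 0.50 + 35 × 0.50 = 161 ppm.
Deficit to target: 211 − 161 = 50 mg/L.
As CaCO₃: 50 mg/L × 936,000 L = 46,800 g; ÷ 100.1 = 467.5 mol Ca²⁺.
Mass: 467.5 × 147 = 68,730 g.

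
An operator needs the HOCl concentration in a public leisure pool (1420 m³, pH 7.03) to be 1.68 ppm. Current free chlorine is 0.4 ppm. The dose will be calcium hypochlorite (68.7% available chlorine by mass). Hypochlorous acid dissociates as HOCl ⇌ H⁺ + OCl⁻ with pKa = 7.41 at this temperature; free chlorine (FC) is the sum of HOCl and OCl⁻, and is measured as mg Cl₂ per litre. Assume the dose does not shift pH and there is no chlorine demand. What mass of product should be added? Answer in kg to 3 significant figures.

Volume: 1420 m³ = 1,420,000 L.
[OCl⁻]/[HOCl] = 10^(pH − pKa) = 10^(7.03 − 7.41) = 0.4169; fraction as HOCl = 1/(1 + 0.4169) = 0.7058.
Free chlorine required for 1.68 ppm HOCl: 1.68 / 0.7058 = 2.38 ppm.
FC to add: 2.38 − 0.4 = 1.98 mg/L as Cl₂.
Cl₂ equivalent: 1.98 mg/L × 1,420,000 L = 2812 g.
Product at 68.7% available Cl: 2812 / 0.687 = 4093 g.

4.09 kg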